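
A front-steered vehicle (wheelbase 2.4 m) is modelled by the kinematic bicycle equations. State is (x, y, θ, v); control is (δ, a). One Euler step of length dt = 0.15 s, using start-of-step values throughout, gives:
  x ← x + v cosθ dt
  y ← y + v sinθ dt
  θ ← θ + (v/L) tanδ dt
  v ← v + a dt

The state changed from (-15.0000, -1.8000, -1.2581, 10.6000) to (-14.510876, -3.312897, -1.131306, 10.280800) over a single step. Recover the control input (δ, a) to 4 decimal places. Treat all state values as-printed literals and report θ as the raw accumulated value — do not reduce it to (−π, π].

a = (v'−v)/dt = (-0.319200)/0.15 = -2.1280
Δθ = θ'−θ = 0.126794;  (v·dt/L) = 10.6000·0.15/2.4 = 0.662500
tan δ = Δθ·L/(v·dt) = 0.191387  →  δ = 0.1891

δ = 0.1891, a = -2.1280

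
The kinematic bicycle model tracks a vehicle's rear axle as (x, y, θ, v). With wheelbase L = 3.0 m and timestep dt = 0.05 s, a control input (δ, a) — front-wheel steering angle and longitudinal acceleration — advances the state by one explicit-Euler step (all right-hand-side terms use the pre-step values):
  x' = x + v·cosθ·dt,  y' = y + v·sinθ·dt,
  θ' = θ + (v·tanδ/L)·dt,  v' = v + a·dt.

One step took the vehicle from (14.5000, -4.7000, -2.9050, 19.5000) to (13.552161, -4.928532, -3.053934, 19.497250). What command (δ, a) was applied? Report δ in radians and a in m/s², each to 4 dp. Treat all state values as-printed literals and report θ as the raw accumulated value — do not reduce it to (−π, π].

a = (v'−v)/dt = (-0.002750)/0.05 = -0.0550
Δθ = θ'−θ = -0.148934;  (v·dt/L) = 19.5000·0.05/3.0 = 0.325000
tan δ = Δθ·L/(v·dt) = -0.458258  →  δ = -0.4297

δ = -0.4297, a = -0.0550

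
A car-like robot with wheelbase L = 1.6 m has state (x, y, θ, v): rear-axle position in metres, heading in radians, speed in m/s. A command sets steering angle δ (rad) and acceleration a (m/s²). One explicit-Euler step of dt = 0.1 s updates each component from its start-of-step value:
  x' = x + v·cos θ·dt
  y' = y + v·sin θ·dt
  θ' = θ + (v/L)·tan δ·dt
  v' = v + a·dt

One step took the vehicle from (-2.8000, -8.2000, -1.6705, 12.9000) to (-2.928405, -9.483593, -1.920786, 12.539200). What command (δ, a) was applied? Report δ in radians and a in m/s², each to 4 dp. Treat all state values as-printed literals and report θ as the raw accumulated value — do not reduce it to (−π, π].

a = (v'−v)/dt = (-0.360800)/0.1 = -3.6080
Δθ = θ'−θ = -0.250286;  (v·dt/L) = 12.9000·0.1/1.6 = 0.806250
tan δ = Δθ·L/(v·dt) = -0.310432  →  δ = -0.3010

δ = -0.3010, a = -3.6080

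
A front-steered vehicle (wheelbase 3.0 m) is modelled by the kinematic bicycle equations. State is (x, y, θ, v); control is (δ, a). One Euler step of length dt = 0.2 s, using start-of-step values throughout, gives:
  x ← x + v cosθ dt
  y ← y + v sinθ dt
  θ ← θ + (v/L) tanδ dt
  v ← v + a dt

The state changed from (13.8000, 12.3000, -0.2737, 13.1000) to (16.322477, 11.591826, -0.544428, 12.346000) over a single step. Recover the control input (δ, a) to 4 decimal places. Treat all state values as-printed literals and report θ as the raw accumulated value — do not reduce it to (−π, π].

δ = -0.3006, a = -3.7700

a = (v'−v)/dt = (-0.754000)/0.2 = -3.7700
Δθ = θ'−θ = -0.270728;  (v·dt/L) = 13.1000·0.2/3.0 = 0.873333
tan δ = Δθ·L/(v·dt) = -0.309994  →  δ = -0.3006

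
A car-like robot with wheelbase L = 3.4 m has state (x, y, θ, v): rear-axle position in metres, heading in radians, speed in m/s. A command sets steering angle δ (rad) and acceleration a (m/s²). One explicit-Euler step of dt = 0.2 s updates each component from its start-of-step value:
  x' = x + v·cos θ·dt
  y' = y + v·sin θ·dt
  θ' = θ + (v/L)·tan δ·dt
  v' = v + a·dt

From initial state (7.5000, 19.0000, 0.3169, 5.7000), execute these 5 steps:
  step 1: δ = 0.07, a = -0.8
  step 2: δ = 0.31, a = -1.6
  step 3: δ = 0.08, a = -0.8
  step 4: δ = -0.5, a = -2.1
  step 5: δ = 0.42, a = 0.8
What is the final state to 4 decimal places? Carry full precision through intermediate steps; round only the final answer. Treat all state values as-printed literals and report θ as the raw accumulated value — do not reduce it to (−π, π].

(12.3573, 20.9125, 0.4287, 4.8000)

after step 1 (δ=0.07, a=-0.8): (8.583235, 19.355250, 0.340409, 5.540000)
after step 2 (δ=0.31, a=-1.6): (9.627656, 19.725180, 0.444798, 5.220000)
after step 3 (δ=0.08, a=-0.8): (10.570072, 20.174388, 0.469415, 5.060000)
after step 4 (δ=-0.5, a=-2.1): (11.472607, 20.632182, 0.306810, 4.640000)
after step 5 (δ=0.42, a=0.8): (12.357271, 20.912455, 0.428698, 4.800000)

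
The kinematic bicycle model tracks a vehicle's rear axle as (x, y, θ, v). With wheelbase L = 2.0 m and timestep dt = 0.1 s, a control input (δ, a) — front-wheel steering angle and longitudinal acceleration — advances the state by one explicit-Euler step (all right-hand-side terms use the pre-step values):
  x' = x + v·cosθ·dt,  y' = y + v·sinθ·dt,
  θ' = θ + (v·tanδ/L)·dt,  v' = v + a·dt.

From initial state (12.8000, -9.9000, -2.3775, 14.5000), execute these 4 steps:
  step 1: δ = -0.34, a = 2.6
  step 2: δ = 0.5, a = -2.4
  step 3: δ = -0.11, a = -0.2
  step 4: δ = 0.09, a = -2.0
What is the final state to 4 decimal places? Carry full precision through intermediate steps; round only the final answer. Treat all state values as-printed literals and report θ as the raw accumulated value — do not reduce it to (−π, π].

(8.5951, -13.8384, -2.2455, 14.3000)

after step 1 (δ=-0.34, a=2.6): (11.753085, -10.903229, -2.633959, 14.760000)
after step 2 (δ=0.5, a=-2.4): (10.463212, -11.620728, -2.230788, 14.520000)
after step 3 (δ=-0.11, a=-0.2): (9.572976, -12.767804, -2.310972, 14.500000)
after step 4 (δ=0.09, a=-2.0): (8.595071, -13.838412, -2.245545, 14.300000)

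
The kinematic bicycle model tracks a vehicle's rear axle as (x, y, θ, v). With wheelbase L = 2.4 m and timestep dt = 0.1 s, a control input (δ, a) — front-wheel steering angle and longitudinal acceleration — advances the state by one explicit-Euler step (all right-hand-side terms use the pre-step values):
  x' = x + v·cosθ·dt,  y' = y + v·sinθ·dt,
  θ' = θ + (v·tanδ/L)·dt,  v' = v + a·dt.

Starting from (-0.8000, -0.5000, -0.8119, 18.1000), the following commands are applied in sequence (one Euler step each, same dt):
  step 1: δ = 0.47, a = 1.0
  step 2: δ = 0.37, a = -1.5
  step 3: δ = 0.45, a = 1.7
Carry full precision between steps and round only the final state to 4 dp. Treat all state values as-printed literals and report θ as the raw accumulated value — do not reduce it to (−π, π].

after step 1 (δ=0.47, a=1.0): (0.445499, -1.813329, -0.428809, 18.200000)
after step 2 (δ=0.37, a=-1.5): (2.100719, -2.570063, -0.134679, 18.050000)
after step 3 (δ=0.45, a=1.7): (3.889374, -2.812425, 0.228618, 18.220000)

(3.8894, -2.8124, 0.2286, 18.2200)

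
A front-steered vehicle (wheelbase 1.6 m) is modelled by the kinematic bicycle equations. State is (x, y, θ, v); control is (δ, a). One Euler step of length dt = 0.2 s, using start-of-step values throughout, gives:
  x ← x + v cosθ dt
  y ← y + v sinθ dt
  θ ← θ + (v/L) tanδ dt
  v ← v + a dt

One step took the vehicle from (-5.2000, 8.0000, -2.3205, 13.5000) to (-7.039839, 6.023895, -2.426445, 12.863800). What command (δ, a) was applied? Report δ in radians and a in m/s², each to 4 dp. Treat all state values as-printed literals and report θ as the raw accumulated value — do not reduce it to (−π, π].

δ = -0.0627, a = -3.1810

a = (v'−v)/dt = (-0.636200)/0.2 = -3.1810
Δθ = θ'−θ = -0.105945;  (v·dt/L) = 13.5000·0.2/1.6 = 1.687500
tan δ = Δθ·L/(v·dt) = -0.062782  →  δ = -0.0627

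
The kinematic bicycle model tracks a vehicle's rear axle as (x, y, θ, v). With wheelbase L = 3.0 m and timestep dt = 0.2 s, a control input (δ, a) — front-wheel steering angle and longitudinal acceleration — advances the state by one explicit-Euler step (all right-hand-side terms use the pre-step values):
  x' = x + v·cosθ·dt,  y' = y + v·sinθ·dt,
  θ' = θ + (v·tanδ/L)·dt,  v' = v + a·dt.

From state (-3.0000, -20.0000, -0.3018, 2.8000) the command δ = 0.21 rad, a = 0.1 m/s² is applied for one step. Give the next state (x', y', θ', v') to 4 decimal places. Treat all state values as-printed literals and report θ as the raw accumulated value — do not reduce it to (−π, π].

x' = -3.0000 + 2.8000·cos(-0.3018)·0.2 = -2.4653
y' = -20.0000 + 2.8000·sin(-0.3018)·0.2 = -20.1665
θ' = -0.3018 + (2.8000/3.0)·tan(0.21)·0.2 = -0.2620
v' = 2.8000 + 0.1000·0.2 = 2.8200

(-2.4653, -20.1665, -0.2620, 2.8200)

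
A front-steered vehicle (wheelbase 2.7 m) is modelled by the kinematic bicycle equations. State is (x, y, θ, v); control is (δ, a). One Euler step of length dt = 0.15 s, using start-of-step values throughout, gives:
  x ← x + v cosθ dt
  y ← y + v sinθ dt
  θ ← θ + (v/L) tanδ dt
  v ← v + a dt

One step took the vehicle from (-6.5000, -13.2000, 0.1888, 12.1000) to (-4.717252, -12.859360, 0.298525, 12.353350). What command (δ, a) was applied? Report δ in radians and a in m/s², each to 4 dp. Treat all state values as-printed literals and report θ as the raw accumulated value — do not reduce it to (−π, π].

a = (v'−v)/dt = (0.253350)/0.15 = 1.6890
Δθ = θ'−θ = 0.109725;  (v·dt/L) = 12.1000·0.15/2.7 = 0.672222
tan δ = Δθ·L/(v·dt) = 0.163227  →  δ = 0.1618

δ = 0.1618, a = 1.6890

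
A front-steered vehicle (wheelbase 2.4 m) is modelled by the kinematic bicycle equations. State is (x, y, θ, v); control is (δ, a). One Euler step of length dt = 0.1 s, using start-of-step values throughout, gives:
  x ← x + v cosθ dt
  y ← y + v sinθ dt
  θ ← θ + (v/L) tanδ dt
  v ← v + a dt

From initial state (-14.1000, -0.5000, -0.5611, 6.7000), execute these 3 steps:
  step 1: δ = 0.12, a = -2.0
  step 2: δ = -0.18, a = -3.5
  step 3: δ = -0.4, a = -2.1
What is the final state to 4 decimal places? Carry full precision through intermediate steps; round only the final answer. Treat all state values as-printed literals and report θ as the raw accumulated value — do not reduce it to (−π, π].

after step 1 (δ=0.12, a=-2.0): (-13.532731, -0.856519, -0.527438, 6.500000)
after step 2 (δ=-0.18, a=-3.5): (-12.971066, -1.183678, -0.576722, 6.150000)
after step 3 (δ=-0.4, a=-2.1): (-12.455540, -1.519024, -0.685062, 5.940000)

(-12.4555, -1.5190, -0.6851, 5.9400)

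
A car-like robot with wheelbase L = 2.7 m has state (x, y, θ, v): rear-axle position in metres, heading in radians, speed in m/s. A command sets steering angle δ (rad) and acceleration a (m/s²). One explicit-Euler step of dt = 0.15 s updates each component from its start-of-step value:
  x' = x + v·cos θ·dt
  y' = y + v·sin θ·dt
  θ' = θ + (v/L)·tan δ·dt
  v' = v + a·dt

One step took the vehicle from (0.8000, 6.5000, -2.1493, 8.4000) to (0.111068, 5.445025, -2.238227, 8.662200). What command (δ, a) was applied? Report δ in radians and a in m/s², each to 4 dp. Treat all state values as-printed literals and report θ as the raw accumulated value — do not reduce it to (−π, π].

δ = -0.1883, a = 1.7480

a = (v'−v)/dt = (0.262200)/0.15 = 1.7480
Δθ = θ'−θ = -0.088927;  (v·dt/L) = 8.4000·0.15/2.7 = 0.466667
tan δ = Δθ·L/(v·dt) = -0.190558  →  δ = -0.1883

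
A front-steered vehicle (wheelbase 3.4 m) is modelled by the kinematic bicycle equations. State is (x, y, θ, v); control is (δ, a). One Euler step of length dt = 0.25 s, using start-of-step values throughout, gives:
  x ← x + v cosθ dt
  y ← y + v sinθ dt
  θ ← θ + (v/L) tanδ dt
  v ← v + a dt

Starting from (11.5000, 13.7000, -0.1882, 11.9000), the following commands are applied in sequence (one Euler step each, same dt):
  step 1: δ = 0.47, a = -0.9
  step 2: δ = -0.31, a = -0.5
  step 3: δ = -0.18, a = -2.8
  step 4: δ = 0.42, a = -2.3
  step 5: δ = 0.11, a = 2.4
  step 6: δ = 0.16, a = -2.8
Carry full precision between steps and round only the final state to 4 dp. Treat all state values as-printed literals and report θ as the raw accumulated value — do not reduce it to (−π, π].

(27.9534, 14.5450, 0.3955, 10.1750)

after step 1 (δ=0.47, a=-0.9): (14.422469, 13.143404, 0.256270, 11.675000)
after step 2 (δ=-0.31, a=-0.5): (17.245899, 13.883232, -0.018717, 11.550000)
after step 3 (δ=-0.18, a=-2.8): (20.132893, 13.829191, -0.173257, 10.850000)
after step 4 (δ=0.42, a=-2.3): (22.804783, 13.361578, 0.183016, 10.275000)
after step 5 (δ=0.11, a=2.4): (25.330633, 13.829080, 0.266459, 10.875000)
after step 6 (δ=0.16, a=-2.8): (27.953436, 14.544974, 0.395503, 10.175000)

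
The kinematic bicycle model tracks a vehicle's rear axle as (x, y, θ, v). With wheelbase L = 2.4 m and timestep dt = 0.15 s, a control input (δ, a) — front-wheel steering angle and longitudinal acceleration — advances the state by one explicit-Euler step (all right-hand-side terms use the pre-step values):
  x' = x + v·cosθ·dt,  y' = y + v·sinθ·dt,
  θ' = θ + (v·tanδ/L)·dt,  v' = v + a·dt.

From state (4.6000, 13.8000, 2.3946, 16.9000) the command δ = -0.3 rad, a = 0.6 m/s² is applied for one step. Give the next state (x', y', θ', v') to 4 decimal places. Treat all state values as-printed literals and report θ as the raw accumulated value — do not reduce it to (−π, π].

(2.7400, 15.5224, 2.0679, 16.9900)

x' = 4.6000 + 16.9000·cos(2.3946)·0.15 = 2.7400
y' = 13.8000 + 16.9000·sin(2.3946)·0.15 = 15.5224
θ' = 2.3946 + (16.9000/2.4)·tan(-0.3)·0.15 = 2.0679
v' = 16.9000 + 0.6000·0.15 = 16.9900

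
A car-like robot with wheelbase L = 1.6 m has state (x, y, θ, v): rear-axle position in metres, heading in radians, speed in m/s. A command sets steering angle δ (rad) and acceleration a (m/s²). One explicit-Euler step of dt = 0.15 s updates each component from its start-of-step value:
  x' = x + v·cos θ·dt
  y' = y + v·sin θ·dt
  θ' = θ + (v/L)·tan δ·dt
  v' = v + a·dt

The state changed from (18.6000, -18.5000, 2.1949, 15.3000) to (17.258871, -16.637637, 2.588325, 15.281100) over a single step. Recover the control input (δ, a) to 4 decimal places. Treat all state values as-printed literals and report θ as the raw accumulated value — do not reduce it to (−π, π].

δ = 0.2677, a = -0.1260

a = (v'−v)/dt = (-0.018900)/0.15 = -0.1260
Δθ = θ'−θ = 0.393425;  (v·dt/L) = 15.3000·0.15/1.6 = 1.434375
tan δ = Δθ·L/(v·dt) = 0.274283  →  δ = 0.2677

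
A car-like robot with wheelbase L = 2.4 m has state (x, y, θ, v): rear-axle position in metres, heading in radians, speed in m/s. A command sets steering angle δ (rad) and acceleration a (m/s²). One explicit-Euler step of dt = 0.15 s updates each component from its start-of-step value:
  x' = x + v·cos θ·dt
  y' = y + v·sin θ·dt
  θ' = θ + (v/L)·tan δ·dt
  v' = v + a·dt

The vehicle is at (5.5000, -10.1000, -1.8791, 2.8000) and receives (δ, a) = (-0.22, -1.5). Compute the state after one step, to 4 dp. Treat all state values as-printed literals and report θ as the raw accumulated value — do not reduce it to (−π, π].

(5.3726, -10.5002, -1.9182, 2.5750)

x' = 5.5000 + 2.8000·cos(-1.8791)·0.15 = 5.3726
y' = -10.1000 + 2.8000·sin(-1.8791)·0.15 = -10.5002
θ' = -1.8791 + (2.8000/2.4)·tan(-0.22)·0.15 = -1.9182
v' = 2.8000 − 1.5000·0.15 = 2.5750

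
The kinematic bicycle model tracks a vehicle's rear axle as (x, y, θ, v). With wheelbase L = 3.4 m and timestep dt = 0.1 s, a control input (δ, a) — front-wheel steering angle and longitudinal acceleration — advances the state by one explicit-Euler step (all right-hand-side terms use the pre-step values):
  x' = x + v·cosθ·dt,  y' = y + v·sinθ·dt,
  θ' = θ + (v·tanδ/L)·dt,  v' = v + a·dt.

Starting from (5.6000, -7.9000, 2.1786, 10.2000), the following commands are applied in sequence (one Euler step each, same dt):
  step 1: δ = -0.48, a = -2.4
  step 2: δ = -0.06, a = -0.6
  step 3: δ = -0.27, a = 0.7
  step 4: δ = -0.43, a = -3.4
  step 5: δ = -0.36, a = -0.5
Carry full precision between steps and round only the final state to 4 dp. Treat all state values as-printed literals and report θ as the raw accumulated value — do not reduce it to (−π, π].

after step 1 (δ=-0.48, a=-2.4): (5.017513, -7.062678, 2.022417, 9.960000)
after step 2 (δ=-0.06, a=-0.6): (4.582834, -6.166536, 2.004819, 9.900000)
after step 3 (δ=-0.27, a=0.7): (4.166516, -5.268327, 1.924234, 9.970000)
after step 4 (δ=-0.43, a=-3.4): (3.821429, -4.332953, 1.789750, 9.630000)
after step 5 (δ=-0.36, a=-0.5): (3.612258, -3.392944, 1.683139, 9.580000)

(3.6123, -3.3929, 1.6831, 9.5800)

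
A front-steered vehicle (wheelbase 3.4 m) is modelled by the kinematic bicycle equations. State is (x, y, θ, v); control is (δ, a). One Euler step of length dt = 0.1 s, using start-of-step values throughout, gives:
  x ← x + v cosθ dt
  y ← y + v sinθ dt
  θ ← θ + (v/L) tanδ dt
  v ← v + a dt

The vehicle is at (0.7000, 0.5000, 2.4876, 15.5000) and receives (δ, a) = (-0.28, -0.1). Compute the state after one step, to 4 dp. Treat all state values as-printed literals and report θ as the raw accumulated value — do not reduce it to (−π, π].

(-0.5302, 1.4430, 2.3565, 15.4900)

x' = 0.7000 + 15.5000·cos(2.4876)·0.1 = -0.5302
y' = 0.5000 + 15.5000·sin(2.4876)·0.1 = 1.4430
θ' = 2.4876 + (15.5000/3.4)·tan(-0.28)·0.1 = 2.3565
v' = 15.5000 − 0.1000·0.1 = 15.4900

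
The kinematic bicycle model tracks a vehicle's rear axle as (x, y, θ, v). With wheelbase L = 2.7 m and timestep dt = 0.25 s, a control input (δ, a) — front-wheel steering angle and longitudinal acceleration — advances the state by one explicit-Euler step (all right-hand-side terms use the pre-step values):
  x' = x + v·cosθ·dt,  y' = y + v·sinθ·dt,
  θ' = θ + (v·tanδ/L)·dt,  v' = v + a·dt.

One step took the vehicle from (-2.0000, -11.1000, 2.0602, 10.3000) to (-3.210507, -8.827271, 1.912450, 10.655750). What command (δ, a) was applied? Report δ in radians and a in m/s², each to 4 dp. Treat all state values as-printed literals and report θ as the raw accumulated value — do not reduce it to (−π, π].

a = (v'−v)/dt = (0.355750)/0.25 = 1.4230
Δθ = θ'−θ = -0.147750;  (v·dt/L) = 10.3000·0.25/2.7 = 0.953704
tan δ = Δθ·L/(v·dt) = -0.154922  →  δ = -0.1537

δ = -0.1537, a = 1.4230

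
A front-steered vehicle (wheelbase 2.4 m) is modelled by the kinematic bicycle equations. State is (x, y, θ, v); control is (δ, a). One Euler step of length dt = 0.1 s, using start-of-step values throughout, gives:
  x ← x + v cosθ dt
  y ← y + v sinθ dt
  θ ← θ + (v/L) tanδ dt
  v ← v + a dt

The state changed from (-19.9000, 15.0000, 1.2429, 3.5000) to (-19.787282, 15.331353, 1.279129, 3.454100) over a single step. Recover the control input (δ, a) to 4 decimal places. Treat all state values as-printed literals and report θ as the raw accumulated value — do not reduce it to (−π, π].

δ = 0.2435, a = -0.4590

a = (v'−v)/dt = (-0.045900)/0.1 = -0.4590
Δθ = θ'−θ = 0.036229;  (v·dt/L) = 3.5000·0.1/2.4 = 0.145833
tan δ = Δθ·L/(v·dt) = 0.248427  →  δ = 0.2435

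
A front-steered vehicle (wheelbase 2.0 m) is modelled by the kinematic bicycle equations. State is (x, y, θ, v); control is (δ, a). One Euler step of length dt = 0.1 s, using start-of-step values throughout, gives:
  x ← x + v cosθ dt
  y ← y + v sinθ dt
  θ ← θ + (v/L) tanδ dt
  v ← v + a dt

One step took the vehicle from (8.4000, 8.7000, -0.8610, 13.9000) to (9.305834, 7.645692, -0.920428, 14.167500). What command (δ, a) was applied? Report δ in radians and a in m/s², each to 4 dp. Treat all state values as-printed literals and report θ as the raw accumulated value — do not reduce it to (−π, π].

a = (v'−v)/dt = (0.267500)/0.1 = 2.6750
Δθ = θ'−θ = -0.059428;  (v·dt/L) = 13.9000·0.1/2.0 = 0.695000
tan δ = Δθ·L/(v·dt) = -0.085508  →  δ = -0.0853

δ = -0.0853, a = 2.6750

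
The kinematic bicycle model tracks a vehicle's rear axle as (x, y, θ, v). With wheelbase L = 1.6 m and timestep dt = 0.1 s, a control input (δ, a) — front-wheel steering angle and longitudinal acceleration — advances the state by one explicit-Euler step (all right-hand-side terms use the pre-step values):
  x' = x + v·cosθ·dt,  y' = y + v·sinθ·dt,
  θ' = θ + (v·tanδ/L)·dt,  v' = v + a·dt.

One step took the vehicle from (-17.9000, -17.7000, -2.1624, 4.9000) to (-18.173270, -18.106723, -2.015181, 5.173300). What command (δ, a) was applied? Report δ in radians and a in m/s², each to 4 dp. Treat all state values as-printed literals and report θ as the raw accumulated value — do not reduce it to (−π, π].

a = (v'−v)/dt = (0.273300)/0.1 = 2.7330
Δθ = θ'−θ = 0.147219;  (v·dt/L) = 4.9000·0.1/1.6 = 0.306250
tan δ = Δθ·L/(v·dt) = 0.480715  →  δ = 0.4481

δ = 0.4481, a = 2.7330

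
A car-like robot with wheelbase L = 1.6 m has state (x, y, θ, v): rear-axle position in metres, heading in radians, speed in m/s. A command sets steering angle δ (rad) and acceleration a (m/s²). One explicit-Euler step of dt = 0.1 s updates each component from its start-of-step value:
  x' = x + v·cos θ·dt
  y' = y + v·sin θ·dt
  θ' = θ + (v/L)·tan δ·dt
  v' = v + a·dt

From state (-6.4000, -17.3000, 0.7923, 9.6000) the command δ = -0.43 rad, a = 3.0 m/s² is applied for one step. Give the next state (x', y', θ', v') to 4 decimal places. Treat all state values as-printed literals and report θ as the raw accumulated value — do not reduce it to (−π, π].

(-5.7259, -16.6165, 0.5171, 9.9000)

x' = -6.4000 + 9.6000·cos(0.7923)·0.1 = -5.7259
y' = -17.3000 + 9.6000·sin(0.7923)·0.1 = -16.6165
θ' = 0.7923 + (9.6000/1.6)·tan(-0.43)·0.1 = 0.5171
v' = 9.6000 + 3.0000·0.1 = 9.9000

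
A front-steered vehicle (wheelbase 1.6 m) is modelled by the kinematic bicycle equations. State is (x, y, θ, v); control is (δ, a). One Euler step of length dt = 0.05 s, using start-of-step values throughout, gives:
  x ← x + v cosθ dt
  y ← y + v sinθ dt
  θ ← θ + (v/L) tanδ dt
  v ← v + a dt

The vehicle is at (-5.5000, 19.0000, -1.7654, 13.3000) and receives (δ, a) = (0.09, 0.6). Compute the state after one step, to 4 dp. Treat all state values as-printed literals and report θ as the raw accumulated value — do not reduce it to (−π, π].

x' = -5.5000 + 13.3000·cos(-1.7654)·0.05 = -5.6286
y' = 19.0000 + 13.3000·sin(-1.7654)·0.05 = 18.3476
θ' = -1.7654 + (13.3000/1.6)·tan(0.09)·0.05 = -1.7279
v' = 13.3000 + 0.6000·0.05 = 13.3300

(-5.6286, 18.3476, -1.7279, 13.3300)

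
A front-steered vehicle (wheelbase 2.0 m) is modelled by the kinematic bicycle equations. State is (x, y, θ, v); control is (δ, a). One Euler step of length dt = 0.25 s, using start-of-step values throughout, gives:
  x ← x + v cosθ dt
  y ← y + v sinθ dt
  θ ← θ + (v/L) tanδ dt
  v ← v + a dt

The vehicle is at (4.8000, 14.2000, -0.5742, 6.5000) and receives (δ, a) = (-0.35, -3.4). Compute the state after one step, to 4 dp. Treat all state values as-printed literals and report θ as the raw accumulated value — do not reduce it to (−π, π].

(6.1644, 13.3174, -0.8708, 5.6500)

x' = 4.8000 + 6.5000·cos(-0.5742)·0.25 = 6.1644
y' = 14.2000 + 6.5000·sin(-0.5742)·0.25 = 13.3174
θ' = -0.5742 + (6.5000/2.0)·tan(-0.35)·0.25 = -0.8708
v' = 6.5000 − 3.4000·0.25 = 5.6500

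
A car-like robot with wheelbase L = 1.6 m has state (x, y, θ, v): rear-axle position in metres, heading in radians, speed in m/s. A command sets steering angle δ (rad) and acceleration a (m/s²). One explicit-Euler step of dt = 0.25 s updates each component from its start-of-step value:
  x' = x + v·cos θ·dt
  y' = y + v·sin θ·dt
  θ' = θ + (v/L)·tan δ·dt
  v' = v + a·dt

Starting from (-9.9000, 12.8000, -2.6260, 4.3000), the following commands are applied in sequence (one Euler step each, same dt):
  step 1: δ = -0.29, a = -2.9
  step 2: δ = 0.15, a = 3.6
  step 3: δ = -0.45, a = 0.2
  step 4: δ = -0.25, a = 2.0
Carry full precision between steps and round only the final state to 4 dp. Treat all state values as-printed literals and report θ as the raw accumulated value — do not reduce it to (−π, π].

after step 1 (δ=-0.29, a=-2.9): (-10.835251, 12.269971, -2.826496, 3.575000)
after step 2 (δ=0.15, a=3.6): (-11.684998, 11.992990, -2.742073, 4.475000)
after step 3 (δ=-0.45, a=0.2): (-12.715644, 11.557823, -3.079834, 4.525000)
after step 4 (δ=-0.25, a=2.0): (-13.844738, 11.488003, -3.260369, 5.025000)

(-13.8447, 11.4880, -3.2604, 5.0250)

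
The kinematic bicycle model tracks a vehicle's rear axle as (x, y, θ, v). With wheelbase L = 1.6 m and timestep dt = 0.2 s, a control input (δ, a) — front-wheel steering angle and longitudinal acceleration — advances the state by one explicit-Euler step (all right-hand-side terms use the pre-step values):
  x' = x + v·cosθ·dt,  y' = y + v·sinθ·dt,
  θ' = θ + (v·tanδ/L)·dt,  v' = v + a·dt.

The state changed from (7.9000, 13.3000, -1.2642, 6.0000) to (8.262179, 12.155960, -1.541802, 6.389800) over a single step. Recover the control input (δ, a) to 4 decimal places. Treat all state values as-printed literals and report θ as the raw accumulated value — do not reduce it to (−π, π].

a = (v'−v)/dt = (0.389800)/0.2 = 1.9490
Δθ = θ'−θ = -0.277602;  (v·dt/L) = 6.0000·0.2/1.6 = 0.750000
tan δ = Δθ·L/(v·dt) = -0.370136  →  δ = -0.3545

δ = -0.3545, a = 1.9490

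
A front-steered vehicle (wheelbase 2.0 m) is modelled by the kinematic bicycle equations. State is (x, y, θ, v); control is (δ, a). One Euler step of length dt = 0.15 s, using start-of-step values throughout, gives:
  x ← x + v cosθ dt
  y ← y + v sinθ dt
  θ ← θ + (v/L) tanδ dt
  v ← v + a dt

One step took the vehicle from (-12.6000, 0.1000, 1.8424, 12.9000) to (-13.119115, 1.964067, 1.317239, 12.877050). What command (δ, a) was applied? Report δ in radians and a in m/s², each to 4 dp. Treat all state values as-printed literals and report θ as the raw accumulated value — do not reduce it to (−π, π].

a = (v'−v)/dt = (-0.022950)/0.15 = -0.1530
Δθ = θ'−θ = -0.525161;  (v·dt/L) = 12.9000·0.15/2.0 = 0.967500
tan δ = Δθ·L/(v·dt) = -0.542802  →  δ = -0.4973

δ = -0.4973, a = -0.1530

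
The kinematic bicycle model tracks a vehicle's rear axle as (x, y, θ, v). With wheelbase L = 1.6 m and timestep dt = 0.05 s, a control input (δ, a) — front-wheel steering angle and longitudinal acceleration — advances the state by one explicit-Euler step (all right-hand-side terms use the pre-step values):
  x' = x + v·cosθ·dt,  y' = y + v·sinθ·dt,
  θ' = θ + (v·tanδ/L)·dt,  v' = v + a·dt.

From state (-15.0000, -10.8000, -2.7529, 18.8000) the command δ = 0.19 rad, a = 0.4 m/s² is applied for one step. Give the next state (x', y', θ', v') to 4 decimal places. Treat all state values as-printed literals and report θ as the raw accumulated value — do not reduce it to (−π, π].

(-15.8699, -11.1562, -2.6399, 18.8200)

x' = -15.0000 + 18.8000·cos(-2.7529)·0.05 = -15.8699
y' = -10.8000 + 18.8000·sin(-2.7529)·0.05 = -11.1562
θ' = -2.7529 + (18.8000/1.6)·tan(0.19)·0.05 = -2.6399
v' = 18.8000 + 0.4000·0.05 = 18.8200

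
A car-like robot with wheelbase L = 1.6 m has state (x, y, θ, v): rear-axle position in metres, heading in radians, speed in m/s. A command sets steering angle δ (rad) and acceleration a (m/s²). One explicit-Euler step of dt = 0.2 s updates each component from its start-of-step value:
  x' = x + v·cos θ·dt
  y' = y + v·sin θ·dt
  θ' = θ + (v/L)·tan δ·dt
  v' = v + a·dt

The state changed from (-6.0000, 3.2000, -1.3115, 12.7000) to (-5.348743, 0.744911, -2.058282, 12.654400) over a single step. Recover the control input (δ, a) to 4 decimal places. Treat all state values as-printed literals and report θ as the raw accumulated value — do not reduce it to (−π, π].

δ = -0.4397, a = -0.2280

a = (v'−v)/dt = (-0.045600)/0.2 = -0.2280
Δθ = θ'−θ = -0.746782;  (v·dt/L) = 12.7000·0.2/1.6 = 1.587500
tan δ = Δθ·L/(v·dt) = -0.470414  →  δ = -0.4397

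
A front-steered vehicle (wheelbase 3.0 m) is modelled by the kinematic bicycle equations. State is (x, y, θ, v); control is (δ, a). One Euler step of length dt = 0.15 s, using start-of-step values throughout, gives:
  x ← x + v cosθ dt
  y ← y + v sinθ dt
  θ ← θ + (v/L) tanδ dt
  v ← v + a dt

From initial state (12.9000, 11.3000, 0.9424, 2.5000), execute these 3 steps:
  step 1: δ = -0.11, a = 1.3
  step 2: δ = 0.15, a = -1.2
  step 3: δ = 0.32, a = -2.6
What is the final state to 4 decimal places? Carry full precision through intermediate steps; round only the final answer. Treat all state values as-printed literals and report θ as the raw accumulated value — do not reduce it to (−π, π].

(13.5823, 12.2337, 0.9906, 2.1250)

after step 1 (δ=-0.11, a=1.3): (13.120443, 11.603364, 0.928594, 2.695000)
after step 2 (δ=0.15, a=-1.2): (13.362573, 11.927079, 0.948960, 2.515000)
after step 3 (δ=0.32, a=-2.6): (13.582332, 12.233712, 0.990632, 2.125000)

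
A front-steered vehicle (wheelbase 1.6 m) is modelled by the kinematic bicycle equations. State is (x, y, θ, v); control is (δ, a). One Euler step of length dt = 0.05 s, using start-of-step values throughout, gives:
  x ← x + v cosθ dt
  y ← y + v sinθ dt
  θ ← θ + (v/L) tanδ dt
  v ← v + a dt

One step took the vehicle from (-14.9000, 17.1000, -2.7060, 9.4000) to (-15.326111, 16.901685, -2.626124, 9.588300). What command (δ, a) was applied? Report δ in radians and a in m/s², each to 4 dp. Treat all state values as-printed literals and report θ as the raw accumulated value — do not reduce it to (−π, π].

δ = 0.2655, a = 3.7660

a = (v'−v)/dt = (0.188300)/0.05 = 3.7660
Δθ = θ'−θ = 0.079876;  (v·dt/L) = 9.4000·0.05/1.6 = 0.293750
tan δ = Δθ·L/(v·dt) = 0.271918  →  δ = 0.2655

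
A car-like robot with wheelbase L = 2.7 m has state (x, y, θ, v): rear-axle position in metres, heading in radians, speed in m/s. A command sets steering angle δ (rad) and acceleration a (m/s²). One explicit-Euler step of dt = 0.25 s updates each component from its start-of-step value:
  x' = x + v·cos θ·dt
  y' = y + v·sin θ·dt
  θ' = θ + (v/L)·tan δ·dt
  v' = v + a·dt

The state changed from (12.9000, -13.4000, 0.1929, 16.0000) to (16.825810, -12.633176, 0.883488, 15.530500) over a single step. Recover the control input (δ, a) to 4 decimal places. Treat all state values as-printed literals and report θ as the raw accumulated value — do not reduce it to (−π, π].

δ = 0.4362, a = -1.8780

a = (v'−v)/dt = (-0.469500)/0.25 = -1.8780
Δθ = θ'−θ = 0.690588;  (v·dt/L) = 16.0000·0.25/2.7 = 1.481481
tan δ = Δθ·L/(v·dt) = 0.466147  →  δ = 0.4362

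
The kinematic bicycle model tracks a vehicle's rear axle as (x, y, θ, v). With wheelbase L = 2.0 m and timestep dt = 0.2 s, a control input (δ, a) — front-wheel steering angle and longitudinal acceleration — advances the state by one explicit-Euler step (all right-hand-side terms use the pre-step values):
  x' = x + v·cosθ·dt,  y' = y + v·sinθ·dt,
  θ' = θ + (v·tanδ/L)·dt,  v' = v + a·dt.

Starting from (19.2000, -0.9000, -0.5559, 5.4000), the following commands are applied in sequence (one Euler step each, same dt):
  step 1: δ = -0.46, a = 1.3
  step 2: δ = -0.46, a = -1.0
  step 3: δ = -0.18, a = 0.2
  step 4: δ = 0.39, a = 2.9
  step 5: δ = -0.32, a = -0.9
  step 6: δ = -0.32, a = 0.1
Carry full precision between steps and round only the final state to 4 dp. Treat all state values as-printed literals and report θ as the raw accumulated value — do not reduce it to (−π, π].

(22.9049, -6.4002, -1.3741, 5.9200)

after step 1 (δ=-0.46, a=1.3): (20.117380, -1.469925, -0.823442, 5.660000)
after step 2 (δ=-0.46, a=-1.0): (20.886801, -2.300235, -1.103866, 5.460000)
after step 3 (δ=-0.18, a=0.2): (21.378361, -3.275341, -1.203222, 5.500000)
after step 4 (δ=0.39, a=2.9): (21.773650, -4.301863, -0.977141, 6.080000)
after step 5 (δ=-0.32, a=-0.9): (22.453873, -5.309808, -1.178626, 5.900000)
after step 6 (δ=-0.32, a=0.1): (22.904863, -6.400224, -1.374146, 5.920000)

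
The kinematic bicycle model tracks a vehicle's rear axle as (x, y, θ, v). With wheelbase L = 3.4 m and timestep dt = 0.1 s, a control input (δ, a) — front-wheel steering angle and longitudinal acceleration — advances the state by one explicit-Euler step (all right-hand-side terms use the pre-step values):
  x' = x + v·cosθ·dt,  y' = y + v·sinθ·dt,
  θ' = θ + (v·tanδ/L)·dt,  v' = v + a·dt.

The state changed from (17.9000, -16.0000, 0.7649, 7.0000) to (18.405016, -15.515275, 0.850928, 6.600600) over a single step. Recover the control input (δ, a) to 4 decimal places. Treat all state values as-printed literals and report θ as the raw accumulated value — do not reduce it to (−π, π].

δ = 0.3958, a = -3.9940

a = (v'−v)/dt = (-0.399400)/0.1 = -3.9940
Δθ = θ'−θ = 0.086028;  (v·dt/L) = 7.0000·0.1/3.4 = 0.205882
tan δ = Δθ·L/(v·dt) = 0.417850  →  δ = 0.3958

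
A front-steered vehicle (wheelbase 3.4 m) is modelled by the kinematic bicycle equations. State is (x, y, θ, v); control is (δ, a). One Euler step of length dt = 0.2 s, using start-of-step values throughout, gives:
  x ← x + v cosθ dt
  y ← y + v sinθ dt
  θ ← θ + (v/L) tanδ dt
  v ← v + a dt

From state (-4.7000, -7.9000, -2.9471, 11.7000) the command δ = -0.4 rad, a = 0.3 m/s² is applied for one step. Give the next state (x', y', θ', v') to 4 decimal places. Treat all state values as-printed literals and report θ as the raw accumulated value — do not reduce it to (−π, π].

x' = -4.7000 + 11.7000·cos(-2.9471)·0.2 = -6.9959
y' = -7.9000 + 11.7000·sin(-2.9471)·0.2 = -8.3522
θ' = -2.9471 + (11.7000/3.4)·tan(-0.4)·0.2 = -3.2381
v' = 11.7000 + 0.3000·0.2 = 11.7600

(-6.9959, -8.3522, -3.2381, 11.7600)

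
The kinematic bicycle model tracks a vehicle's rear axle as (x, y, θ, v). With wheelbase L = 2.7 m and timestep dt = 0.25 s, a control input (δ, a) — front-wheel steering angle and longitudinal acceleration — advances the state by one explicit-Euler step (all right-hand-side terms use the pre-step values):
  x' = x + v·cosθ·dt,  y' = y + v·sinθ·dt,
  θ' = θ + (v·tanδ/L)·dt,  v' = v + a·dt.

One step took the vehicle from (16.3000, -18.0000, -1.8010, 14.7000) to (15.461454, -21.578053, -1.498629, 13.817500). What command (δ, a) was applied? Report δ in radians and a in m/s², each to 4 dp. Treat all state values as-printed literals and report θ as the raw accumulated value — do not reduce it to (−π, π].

δ = 0.2186, a = -3.5300

a = (v'−v)/dt = (-0.882500)/0.25 = -3.5300
Δθ = θ'−θ = 0.302371;  (v·dt/L) = 14.7000·0.25/2.7 = 1.361111
tan δ = Δθ·L/(v·dt) = 0.222150  →  δ = 0.2186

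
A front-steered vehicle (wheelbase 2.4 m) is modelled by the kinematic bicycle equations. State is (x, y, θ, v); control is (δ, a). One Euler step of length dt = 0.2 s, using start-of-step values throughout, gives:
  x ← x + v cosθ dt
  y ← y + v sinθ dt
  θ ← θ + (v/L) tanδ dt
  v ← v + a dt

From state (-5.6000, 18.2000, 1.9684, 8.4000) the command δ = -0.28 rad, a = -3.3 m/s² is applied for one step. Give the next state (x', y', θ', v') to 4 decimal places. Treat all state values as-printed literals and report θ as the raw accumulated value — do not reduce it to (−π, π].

x' = -5.6000 + 8.4000·cos(1.9684)·0.2 = -6.2505
y' = 18.2000 + 8.4000·sin(1.9684)·0.2 = 19.7489
θ' = 1.9684 + (8.4000/2.4)·tan(-0.28)·0.2 = 1.7671
v' = 8.4000 − 3.3000·0.2 = 7.7400

(-6.2505, 19.7489, 1.7671, 7.7400)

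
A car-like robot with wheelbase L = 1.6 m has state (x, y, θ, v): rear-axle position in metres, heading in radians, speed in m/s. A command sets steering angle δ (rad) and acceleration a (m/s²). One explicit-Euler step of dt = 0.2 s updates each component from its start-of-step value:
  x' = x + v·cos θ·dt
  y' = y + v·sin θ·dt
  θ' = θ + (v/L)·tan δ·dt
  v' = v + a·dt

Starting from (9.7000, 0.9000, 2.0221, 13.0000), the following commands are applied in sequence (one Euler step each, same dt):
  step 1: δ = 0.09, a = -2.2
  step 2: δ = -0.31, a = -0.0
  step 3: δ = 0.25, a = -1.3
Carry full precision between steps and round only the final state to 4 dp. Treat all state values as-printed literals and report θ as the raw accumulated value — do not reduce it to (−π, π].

after step 1 (δ=0.09, a=-2.2): (8.566038, 3.239686, 2.168746, 12.560000)
after step 2 (δ=-0.31, a=-0.0): (7.151910, 5.315833, 1.665832, 12.560000)
after step 3 (δ=0.25, a=-1.3): (6.913540, 7.816497, 2.066719, 12.300000)

(6.9135, 7.8165, 2.0667, 12.3000)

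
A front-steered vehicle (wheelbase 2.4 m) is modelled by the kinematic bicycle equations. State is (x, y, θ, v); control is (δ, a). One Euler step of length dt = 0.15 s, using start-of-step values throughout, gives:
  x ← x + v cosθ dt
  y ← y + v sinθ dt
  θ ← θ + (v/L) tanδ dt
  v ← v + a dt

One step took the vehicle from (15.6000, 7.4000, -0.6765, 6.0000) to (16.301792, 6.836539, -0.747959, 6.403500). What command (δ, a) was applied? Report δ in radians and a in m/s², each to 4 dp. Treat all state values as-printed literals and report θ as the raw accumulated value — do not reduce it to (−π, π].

δ = -0.1883, a = 2.6900

a = (v'−v)/dt = (0.403500)/0.15 = 2.6900
Δθ = θ'−θ = -0.071459;  (v·dt/L) = 6.0000·0.15/2.4 = 0.375000
tan δ = Δθ·L/(v·dt) = -0.190557  →  δ = -0.1883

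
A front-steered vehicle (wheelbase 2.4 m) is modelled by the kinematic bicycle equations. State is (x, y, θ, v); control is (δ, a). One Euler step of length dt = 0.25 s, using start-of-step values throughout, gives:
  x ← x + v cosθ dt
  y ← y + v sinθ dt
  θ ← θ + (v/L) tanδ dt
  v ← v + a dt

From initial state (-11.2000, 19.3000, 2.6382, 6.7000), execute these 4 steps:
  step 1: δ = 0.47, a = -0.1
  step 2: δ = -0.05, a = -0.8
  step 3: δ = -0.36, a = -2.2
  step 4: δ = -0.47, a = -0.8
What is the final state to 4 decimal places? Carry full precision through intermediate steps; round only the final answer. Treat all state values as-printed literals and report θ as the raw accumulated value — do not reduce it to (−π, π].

after step 1 (δ=0.47, a=-0.1): (-12.667218, 20.108020, 2.992718, 6.675000)
after step 2 (δ=-0.05, a=-0.8): (-14.317509, 20.355538, 2.957923, 6.475000)
after step 3 (δ=-0.36, a=-2.2): (-15.909032, 20.651184, 2.704047, 5.925000)
after step 4 (δ=-0.47, a=-0.8): (-17.250740, 21.278816, 2.390537, 5.725000)

(-17.2507, 21.2788, 2.3905, 5.7250)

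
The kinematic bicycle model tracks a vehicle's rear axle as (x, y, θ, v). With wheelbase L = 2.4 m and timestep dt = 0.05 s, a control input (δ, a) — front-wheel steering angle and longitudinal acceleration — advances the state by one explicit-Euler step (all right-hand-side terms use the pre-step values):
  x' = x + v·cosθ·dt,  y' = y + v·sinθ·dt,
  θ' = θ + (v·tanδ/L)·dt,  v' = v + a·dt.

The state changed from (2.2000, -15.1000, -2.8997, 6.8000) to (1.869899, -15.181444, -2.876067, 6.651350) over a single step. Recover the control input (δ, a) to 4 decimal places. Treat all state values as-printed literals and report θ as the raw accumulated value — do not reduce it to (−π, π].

δ = 0.1653, a = -2.9730

a = (v'−v)/dt = (-0.148650)/0.05 = -2.9730
Δθ = θ'−θ = 0.023633;  (v·dt/L) = 6.8000·0.05/2.4 = 0.141667
tan δ = Δθ·L/(v·dt) = 0.166821  →  δ = 0.1653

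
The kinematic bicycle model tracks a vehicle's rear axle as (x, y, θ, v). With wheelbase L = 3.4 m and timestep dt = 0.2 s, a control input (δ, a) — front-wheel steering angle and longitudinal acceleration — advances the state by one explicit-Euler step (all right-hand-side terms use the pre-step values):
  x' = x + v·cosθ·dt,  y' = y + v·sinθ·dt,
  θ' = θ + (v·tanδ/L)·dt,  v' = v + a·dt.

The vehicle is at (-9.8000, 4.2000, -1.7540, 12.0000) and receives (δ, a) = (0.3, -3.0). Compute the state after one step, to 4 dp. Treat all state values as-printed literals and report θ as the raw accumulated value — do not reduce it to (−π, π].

(-10.2372, 1.8402, -1.5356, 11.4000)

x' = -9.8000 + 12.0000·cos(-1.7540)·0.2 = -10.2372
y' = 4.2000 + 12.0000·sin(-1.7540)·0.2 = 1.8402
θ' = -1.7540 + (12.0000/3.4)·tan(0.3)·0.2 = -1.5356
v' = 12.0000 − 3.0000·0.2 = 11.4000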